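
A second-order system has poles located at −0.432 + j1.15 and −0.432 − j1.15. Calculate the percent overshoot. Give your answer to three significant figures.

%OS ≈ 30.7%

The poles are at −σ ± jω_d with σ = 0.432 and ω_d = 1.15, so ω_n = √(σ²+ω_d²) = 1.23 rad/s and ζ = σ/ω_n = 0.352.
%OS = 100·exp(−πζ/√(1−ζ²)) = 30.7%.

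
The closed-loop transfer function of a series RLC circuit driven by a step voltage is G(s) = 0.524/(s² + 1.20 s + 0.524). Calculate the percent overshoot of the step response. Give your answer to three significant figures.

ω_n = √0.524 = 0.724 rad/s; ζ = 1.20/(2·0.724) = 0.829.
%OS = 100·exp(−πζ/√(1−ζ²)) = 0.952%.

%OS ≈ 0.952%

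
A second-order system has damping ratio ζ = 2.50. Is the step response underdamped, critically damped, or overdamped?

Since ζ = 2.50 > 1, the system is overdamped.

overdamped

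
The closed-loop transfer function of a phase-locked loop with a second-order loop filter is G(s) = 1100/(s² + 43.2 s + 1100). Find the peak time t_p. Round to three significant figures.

ω_n = √1100 = 33.2 rad/s; ζ = 43.2/(2·33.2) = 0.651.
ω_d = 33.2·√(1 − 0.651²) = 25.2 rad/s. Then t_p = π/ω_d = 0.125 s.

t_p ≈ 0.125 s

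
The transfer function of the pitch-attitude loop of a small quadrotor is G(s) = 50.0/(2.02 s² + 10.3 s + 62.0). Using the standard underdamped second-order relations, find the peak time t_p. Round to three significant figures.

t_p ≈ 0.639 s

Dividing through by 2.02: denominator becomes s² + 5.099 s + 30.69.
So ω_n = √30.69 = 5.54 rad/s and ζ = 5.099/(2·5.54) = 0.460.
The damped frequency ω_d = ω_n√(1−ζ²) = 4.92 rad/s. t_p = π/ω_d = 0.639 s.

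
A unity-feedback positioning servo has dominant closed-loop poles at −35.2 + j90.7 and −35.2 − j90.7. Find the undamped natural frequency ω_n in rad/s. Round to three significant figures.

|pole| = ω_n = √(35.2² + 90.7²) = 97.3 rad/s; ζ = cos θ = σ/ω_n = 0.362.

ω_n ≈ 97.3 rad/s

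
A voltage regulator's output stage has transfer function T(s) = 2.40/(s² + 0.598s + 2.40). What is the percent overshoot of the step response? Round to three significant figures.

%OS ≈ 53.9%

Matching coefficients with s² + 2ζω_n s + ω_n² gives ω_n² = 2.40 ⇒ ω_n = 1.55 rad/s, and ζ = 0.598/(2ω_n) = 0.193.
%OS = 100 e^{−πζ/√(1−ζ²)} with ζ = 0.193 gives 53.9%.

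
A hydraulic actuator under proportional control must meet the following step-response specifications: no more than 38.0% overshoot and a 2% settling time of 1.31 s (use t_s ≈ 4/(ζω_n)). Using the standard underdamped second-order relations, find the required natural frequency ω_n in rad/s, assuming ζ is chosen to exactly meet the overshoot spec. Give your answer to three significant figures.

Inverting the overshoot relation: ζ = |ln 0.380|/√(π² + ln²0.380) = 0.294.
From t_s ≈ 4/(ζω_n): ω_n = 4/(ζ·t_s) = 4/(0.294·1.31) = 10.4 rad/s.

ω_n ≈ 10.4 rad/s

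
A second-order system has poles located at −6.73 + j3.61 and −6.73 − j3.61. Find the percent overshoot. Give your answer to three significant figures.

%OS ≈ 0.286%

The poles are at −σ ± jω_d with σ = 6.73 and ω_d = 3.61, so ω_n = √(σ²+ω_d²) = 7.64 rad/s and ζ = σ/ω_n = 0.881.
Overshoot: exp(−π·0.881/√(1−0.881²)) = 0.00286, i.e. 0.286%.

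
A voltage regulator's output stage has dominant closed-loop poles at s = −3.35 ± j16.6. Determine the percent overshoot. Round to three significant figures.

With σ = 3.35, ω_d = 16.6: ω_n = √(σ²+ω_d²) = 16.9 rad/s, ζ = σ/ω_n = 0.198.
%OS = 100 e^{−πζ/√(1−ζ²)} with ζ = 0.198 gives 53.0%.

%OS ≈ 53.0%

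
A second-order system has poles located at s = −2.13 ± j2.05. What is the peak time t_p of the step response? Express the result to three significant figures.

t_p ≈ 1.53 s

t_p = π/ω_d with ω_d = 2.05 (the imaginary part), so t_p = 1.53 s.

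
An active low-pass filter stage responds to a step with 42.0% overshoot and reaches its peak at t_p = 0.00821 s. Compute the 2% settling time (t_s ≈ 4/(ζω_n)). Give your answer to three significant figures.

t_s ≈ 0.0379 s

ζ from %OS: ζ = |ln 0.420|/√(π²+ln²0.420) = 0.266.
t_p = π/ω_d ⇒ ω_d = 383 rad/s; then ω_n = ω_d/√(1−ζ²) = 397 rad/s.
t_s ≈ 4/(ζω_n) = 4/(0.266·397) = 0.0379 s.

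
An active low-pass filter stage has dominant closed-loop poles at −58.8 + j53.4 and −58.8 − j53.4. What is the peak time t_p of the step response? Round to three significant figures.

t_p ≈ 0.0588 s

t_p = π/ω_d with ω_d = 53.4 (the imaginary part), so t_p = 0.0588 s.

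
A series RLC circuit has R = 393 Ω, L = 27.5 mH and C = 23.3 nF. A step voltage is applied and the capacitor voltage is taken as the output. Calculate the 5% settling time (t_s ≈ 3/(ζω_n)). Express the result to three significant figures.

For a series RLC circuit (capacitor voltage as output), ω_n = 1/√(LC) = 1/√(27.5 mH · 23.3 nF) = 39500 rad/s.
ζ = (R/2)·√(C/L) = (393/2)·√(23.3 nF/27.5 mH) = 0.181.
t_s ≈ 3/(ζω_n) = 0.000420 s.

t_s ≈ 0.000420 s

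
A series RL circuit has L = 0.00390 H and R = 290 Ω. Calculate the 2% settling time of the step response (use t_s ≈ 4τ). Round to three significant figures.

t_s ≈ 0.0000538 s

τ = L/R = 0.00390/290 = 0.0000134 s.
t_s ≈ 4τ = 0.0000538 s.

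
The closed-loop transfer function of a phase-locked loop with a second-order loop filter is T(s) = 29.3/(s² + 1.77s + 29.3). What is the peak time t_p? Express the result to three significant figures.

Comparing the denominator to s² + 2ζω_n s + ω_n²: ω_n = √29.3 = 5.41 rad/s, and 2ζω_n = 1.77 so ζ = 1.77/(2·5.41) = 0.163.
ω_d = 5.41·√(1 − 0.163²) = 5.34 rad/s. Then t_p = π/ω_d = 0.588 s.

t_p ≈ 0.588 s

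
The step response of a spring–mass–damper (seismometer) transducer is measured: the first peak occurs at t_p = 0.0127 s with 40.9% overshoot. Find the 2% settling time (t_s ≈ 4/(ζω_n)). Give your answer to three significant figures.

From the overshoot, ζ = −ln(OS)/√(π²+ln²(OS)) = 0.274.
t_p = π/ω_d ⇒ ω_d = 247 rad/s; then ω_n = ω_d/√(1−ζ²) = 257 rad/s.
t_s ≈ 4/(ζω_n) = 4/(0.274·257) = 0.0568 s.

t_s ≈ 0.0568 s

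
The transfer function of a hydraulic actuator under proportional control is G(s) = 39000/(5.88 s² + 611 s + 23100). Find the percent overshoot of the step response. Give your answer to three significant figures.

Dividing through by 5.88: denominator becomes s² + 103.9 s + 3929.
So ω_n = √3929 = 62.7 rad/s and ζ = 103.9/(2·62.7) = 0.829.
%OS = 100 e^{−πζ/√(1−ζ²)} with ζ = 0.829 gives 0.951%.

%OS ≈ 0.951%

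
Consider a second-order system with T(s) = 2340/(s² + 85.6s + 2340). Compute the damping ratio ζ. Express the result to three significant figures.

ζ ≈ 0.885

Matching coefficients with s² + 2ζω_n s + ω_n² gives ω_n² = 2340 ⇒ ω_n = 48.4 rad/s, and ζ = 85.6/(2ω_n) = 0.885.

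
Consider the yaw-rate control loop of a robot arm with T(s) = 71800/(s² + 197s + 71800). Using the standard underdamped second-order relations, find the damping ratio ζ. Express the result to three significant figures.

ω_n = √71800 = 268 rad/s; ζ = 197/(2·268) = 0.368.

ζ ≈ 0.368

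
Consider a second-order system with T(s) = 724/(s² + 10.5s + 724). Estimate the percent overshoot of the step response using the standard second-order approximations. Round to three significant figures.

Matching coefficients with s² + 2ζω_n s + ω_n² gives ω_n² = 724 ⇒ ω_n = 26.9 rad/s, and ζ = 10.5/(2ω_n) = 0.195.
%OS = 100 e^{−πζ/√(1−ζ²)} with ζ = 0.195 gives 53.5%.

%OS ≈ 53.5%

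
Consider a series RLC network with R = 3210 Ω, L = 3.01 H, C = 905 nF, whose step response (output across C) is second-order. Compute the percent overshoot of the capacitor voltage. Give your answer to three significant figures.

%OS ≈ 0.296%

For a series RLC circuit (capacitor voltage as output), ω_n = 1/√(LC) = 1/√(3.01 H · 905 nF) = 606 rad/s.
ζ = (R/2)·√(C/L) = (3210/2)·√(905 nF/3.01 H) = 0.880.
%OS = 100·exp(−πζ/√(1−ζ²)) = 0.296%.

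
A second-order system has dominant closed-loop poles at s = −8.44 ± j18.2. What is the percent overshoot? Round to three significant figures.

The poles are at −σ ± jω_d with σ = 8.44 and ω_d = 18.2, so ω_n = √(σ²+ω_d²) = 20.1 rad/s and ζ = σ/ω_n = 0.421.
%OS = 100·exp(−πζ/√(1−ζ²)) = 23.3%.

%OS ≈ 23.3%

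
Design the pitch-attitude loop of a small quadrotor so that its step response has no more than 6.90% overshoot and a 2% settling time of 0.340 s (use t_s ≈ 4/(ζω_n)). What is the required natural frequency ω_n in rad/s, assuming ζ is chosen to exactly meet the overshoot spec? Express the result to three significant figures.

Inverting the overshoot relation: ζ = |ln 0.0690|/√(π² + ln²0.0690) = 0.648.
Then ω_n = 4/(ζ t_s) = 4/(0.648 × 0.340) = 18.2 rad/s.

ω_n ≈ 18.2 rad/s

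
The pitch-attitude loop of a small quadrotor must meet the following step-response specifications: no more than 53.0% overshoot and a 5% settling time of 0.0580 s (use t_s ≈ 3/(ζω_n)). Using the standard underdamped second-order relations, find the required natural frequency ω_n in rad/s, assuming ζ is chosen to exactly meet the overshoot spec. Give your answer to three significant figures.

ω_n ≈ 261 rad/s

ζ = −ln(OS)/√(π² + (ln OS)²). With OS = 0.530, ln OS = −0.6349 and ζ = 0.6349/3.205 = 0.198.
From t_s ≈ 3/(ζω_n): ω_n = 3/(ζ·t_s) = 3/(0.198·0.0580) = 261 rad/s.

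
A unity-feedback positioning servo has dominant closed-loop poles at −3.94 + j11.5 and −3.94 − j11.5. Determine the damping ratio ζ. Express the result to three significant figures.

ζ ≈ 0.324

With σ = 3.94, ω_d = 11.5: ω_n = √(σ²+ω_d²) = 12.2 rad/s, ζ = σ/ω_n = 0.324.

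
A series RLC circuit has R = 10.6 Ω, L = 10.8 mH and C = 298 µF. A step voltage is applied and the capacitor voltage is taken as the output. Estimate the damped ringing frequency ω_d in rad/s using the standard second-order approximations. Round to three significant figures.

For a series RLC circuit (capacitor voltage as output), ω_n = 1/√(LC) = 1/√(10.8 mH · 298 µF) = 557 rad/s.
ζ = (R/2)·√(C/L) = (10.6/2)·√(298 µF/10.8 mH) = 0.880.
ω_d = ω_n√(1−ζ²) = 264 rad/s.

ω_d ≈ 264 rad/s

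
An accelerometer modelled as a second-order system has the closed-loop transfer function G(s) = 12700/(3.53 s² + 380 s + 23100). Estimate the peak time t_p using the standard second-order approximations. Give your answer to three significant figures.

t_p ≈ 0.0520 s

Dividing through by 3.53: denominator becomes s² + 107.6 s + 6544.
So ω_n = √6544 = 80.9 rad/s and ζ = 107.6/(2·80.9) = 0.665.
ω_d = ω_n√(1−ζ²) = 60.4 rad/s. t_p = π/ω_d = 0.0520 s.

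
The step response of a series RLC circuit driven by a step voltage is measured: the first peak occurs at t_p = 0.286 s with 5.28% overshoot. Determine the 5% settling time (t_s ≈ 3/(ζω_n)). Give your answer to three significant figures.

t_s ≈ 0.292 s

The overshoot fixes ζ = −ln(OS)/√(π²+ln²(OS)) = 0.683.
t_p = π/ω_d ⇒ ω_d = 11.0 rad/s; then ω_n = ω_d/√(1−ζ²) = 15.0 rad/s.
t_s ≈ 3/(ζω_n) = 3/(0.683·15.0) = 0.292 s.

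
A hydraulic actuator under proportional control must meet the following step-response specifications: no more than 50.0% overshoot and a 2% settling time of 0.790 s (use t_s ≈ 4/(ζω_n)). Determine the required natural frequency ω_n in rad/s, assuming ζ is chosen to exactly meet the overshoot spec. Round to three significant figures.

ω_n ≈ 23.5 rad/s

Inverting the overshoot relation: ζ = |ln 0.500|/√(π² + ln²0.500) = 0.215.
Then ω_n = 4/(ζ t_s) = 4/(0.215 × 0.790) = 23.5 rad/s.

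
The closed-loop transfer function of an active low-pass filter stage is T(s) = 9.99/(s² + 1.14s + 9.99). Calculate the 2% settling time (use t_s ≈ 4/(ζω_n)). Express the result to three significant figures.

t_s ≈ 7.02 s

Comparing the denominator to s² + 2ζω_n s + ω_n²: ω_n = √9.99 = 3.16 rad/s, and 2ζω_n = 1.14 so ζ = 1.14/(2·3.16) = 0.180.
t_s ≈ 4/(ζω_n) = 4/(0.180·3.16) = 7.02 s.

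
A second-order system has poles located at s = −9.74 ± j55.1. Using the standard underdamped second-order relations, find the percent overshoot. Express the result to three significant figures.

The poles are at −σ ± jω_d with σ = 9.74 and ω_d = 55.1, so ω_n = √(σ²+ω_d²) = 56.0 rad/s and ζ = σ/ω_n = 0.174.
%OS = 100 e^{−πζ/√(1−ζ²)} with ζ = 0.174 gives 57.4%.

%OS ≈ 57.4%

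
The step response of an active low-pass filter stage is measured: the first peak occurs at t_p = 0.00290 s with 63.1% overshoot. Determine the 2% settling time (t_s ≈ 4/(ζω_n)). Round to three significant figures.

ζ from %OS: ζ = |ln 0.631|/√(π²+ln²0.631) = 0.145.
t_p = π/ω_d ⇒ ω_d = 1080 rad/s; then ω_n = ω_d/√(1−ζ²) = 1090 rad/s.
t_s ≈ 4/(ζω_n) = 4/(0.145·1090) = 0.0252 s.

t_s ≈ 0.0252 s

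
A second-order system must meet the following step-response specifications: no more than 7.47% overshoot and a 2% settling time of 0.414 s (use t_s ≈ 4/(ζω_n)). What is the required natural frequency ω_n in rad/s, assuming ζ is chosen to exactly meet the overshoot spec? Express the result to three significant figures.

From %OS = 100·exp(−πζ/√(1−ζ²)), invert to get ζ = −ln(OS)/√(π² + ln²(OS)) with OS = 0.0747.
−ln 0.0747 = 2.594, so ζ = 2.594/√(π² + 6.730) = 0.637.
Then ω_n = 4/(ζ t_s) = 4/(0.637 × 0.414) = 15.2 rad/s.

ω_n ≈ 15.2 rad/s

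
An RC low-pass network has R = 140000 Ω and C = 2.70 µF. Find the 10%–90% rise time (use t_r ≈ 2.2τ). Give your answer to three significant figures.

τ = RC = 140000 × 2.70 µF = 0.378 s.
t_r ≈ 2.2τ = 0.832 s.

t_r ≈ 0.832 s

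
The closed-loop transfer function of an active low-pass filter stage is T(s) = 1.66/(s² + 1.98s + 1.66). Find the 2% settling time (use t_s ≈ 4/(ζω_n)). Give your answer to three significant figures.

Matching coefficients with s² + 2ζω_n s + ω_n² gives ω_n² = 1.66 ⇒ ω_n = 1.29 rad/s, and ζ = 1.98/(2ω_n) = 0.768.
t_s ≈ 4/(ζω_n) = 4/(0.768·1.29) = 4.04 s.

t_s ≈ 4.04 s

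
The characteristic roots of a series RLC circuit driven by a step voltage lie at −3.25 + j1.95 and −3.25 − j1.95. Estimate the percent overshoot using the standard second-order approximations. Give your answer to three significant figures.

The poles are at −σ ± jω_d with σ = 3.25 and ω_d = 1.95, so ω_n = √(σ²+ω_d²) = 3.79 rad/s and ζ = σ/ω_n = 0.857.
%OS = 100·exp(−πζ/√(1−ζ²)) = 0.532%.

%OS ≈ 0.532%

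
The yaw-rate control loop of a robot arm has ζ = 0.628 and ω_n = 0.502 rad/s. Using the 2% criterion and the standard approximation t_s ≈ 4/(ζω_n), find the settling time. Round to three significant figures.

t_s ≈ 4/(ζω_n) = 4/(0.628 × 0.502) = 12.7 s.

t_s ≈ 12.7 s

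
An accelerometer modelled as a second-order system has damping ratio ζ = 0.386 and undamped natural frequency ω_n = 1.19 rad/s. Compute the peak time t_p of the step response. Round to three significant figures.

t_p ≈ 2.86 s

The damped frequency is ω_d = ω_n√(1−ζ²) = 1.19·√(1−0.149) = 1.10 rad/s.
Peak time t_p = π/ω_d = π/1.10 = 2.86 s.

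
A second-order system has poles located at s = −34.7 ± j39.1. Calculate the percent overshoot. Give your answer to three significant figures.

With σ = 34.7, ω_d = 39.1: ω_n = √(σ²+ω_d²) = 52.3 rad/s, ζ = σ/ω_n = 0.664.
%OS = 100·exp(−πζ/√(1−ζ²)) = 6.15%.

%OS ≈ 6.15%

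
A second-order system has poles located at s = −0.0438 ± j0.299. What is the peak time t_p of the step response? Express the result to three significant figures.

t_p ≈ 10.5 s

t_p = π/ω_d with ω_d = 0.299 (the imaginary part), so t_p = 10.5 s.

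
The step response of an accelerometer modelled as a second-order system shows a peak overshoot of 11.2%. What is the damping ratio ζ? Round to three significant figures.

ζ ≈ 0.572

ζ = −ln(OS)/√(π² + (ln OS)²). With OS = 0.112, ln OS = −2.189 and ζ = 2.189/3.829 = 0.572.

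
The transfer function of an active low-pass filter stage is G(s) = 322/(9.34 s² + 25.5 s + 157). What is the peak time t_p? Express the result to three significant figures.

Dividing through by 9.34: denominator becomes s² + 2.730 s + 16.81.
So ω_n = √16.81 = 4.10 rad/s and ζ = 2.730/(2·4.10) = 0.333.
ω_d = ω_n√(1−ζ²) = 3.87 rad/s. t_p = π/ω_d = 0.813 s.

t_p ≈ 0.813 s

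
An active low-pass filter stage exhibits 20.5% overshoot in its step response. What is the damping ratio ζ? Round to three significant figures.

ζ ≈ 0.450

From %OS = 100·exp(−πζ/√(1−ζ²)), invert to get ζ = −ln(OS)/√(π² + ln²(OS)) with OS = 0.205.
−ln 0.205 = 1.585, so ζ = 1.585/√(π² + 2.511) = 0.450.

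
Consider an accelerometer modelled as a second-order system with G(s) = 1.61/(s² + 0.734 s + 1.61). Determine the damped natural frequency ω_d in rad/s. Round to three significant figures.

Comparing the denominator to s² + 2ζω_n s + ω_n²: ω_n = √1.61 = 1.27 rad/s, and 2ζω_n = 0.734 so ζ = 0.734/(2·1.27) = 0.289.
ω_d = 1.27·√(1 − 0.289²) = 1.21 rad/s.

ω_d ≈ 1.21 rad/s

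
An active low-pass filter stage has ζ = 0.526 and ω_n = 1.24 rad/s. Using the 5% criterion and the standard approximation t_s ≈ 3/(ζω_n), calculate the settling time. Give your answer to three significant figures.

t_s ≈ 3/(ζω_n) = 3/(0.526 × 1.24) = 4.60 s.

t_s ≈ 4.60 s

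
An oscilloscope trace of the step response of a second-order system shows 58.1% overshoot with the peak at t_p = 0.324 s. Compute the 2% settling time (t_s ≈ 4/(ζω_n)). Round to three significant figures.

From the overshoot, ζ = −ln(OS)/√(π²+ln²(OS)) = 0.170.
t_p = π/ω_d ⇒ ω_d = 9.70 rad/s; then ω_n = ω_d/√(1−ζ²) = 9.84 rad/s.
t_s ≈ 4/(ζω_n) = 4/(0.170·9.84) = 2.39 s.

t_s ≈ 2.39 s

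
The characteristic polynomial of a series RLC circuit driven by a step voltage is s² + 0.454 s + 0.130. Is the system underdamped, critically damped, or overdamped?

underdamped

a² − 4b = 0.454² − 4·0.130 < 0 (complex roots); the system is underdamped.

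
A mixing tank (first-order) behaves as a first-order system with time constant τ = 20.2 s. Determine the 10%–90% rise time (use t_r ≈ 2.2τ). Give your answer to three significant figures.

t_r ≈ 2.2τ = 44.4 s.

t_r ≈ 44.4 s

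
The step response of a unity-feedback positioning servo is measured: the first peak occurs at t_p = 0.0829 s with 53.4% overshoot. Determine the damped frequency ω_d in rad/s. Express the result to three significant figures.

ω_d ≈ 37.9 rad/s

t_p = π/ω_d, so ω_d = π/0.0829 = 37.9 rad/s.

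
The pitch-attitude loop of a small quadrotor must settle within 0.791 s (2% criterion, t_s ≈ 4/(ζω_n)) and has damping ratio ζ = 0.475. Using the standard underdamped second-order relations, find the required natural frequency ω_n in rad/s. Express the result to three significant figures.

ω_n ≈ 10.6 rad/s

Rearranging t_s ≈ 4/(ζω_n) gives ω_n = 4/(ζ·t_s) = 4/(0.475 × 0.791) = 10.6 rad/s.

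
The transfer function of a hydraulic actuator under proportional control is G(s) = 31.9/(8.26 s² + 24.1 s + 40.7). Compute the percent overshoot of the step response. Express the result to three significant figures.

%OS ≈ 6.46%

Dividing through by 8.26: denominator becomes s² + 2.918 s + 4.927.
So ω_n = √4.927 = 2.22 rad/s and ζ = 2.918/(2·2.22) = 0.657.
%OS = 100 e^{−πζ/√(1−ζ²)} with ζ = 0.657 gives 6.46%.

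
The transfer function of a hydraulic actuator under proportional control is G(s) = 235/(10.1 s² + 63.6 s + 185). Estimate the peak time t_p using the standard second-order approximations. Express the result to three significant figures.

t_p ≈ 1.08 s

Dividing through by 10.1: denominator becomes s² + 6.297 s + 18.32.
So ω_n = √18.32 = 4.28 rad/s and ζ = 6.297/(2·4.28) = 0.736.
ω_d = ω_n√(1−ζ²) = 2.90 rad/s. t_p = π/ω_d = 1.08 s.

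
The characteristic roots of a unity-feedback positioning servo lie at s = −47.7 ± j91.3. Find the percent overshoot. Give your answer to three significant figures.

With σ = 47.7, ω_d = 91.3: ω_n = √(σ²+ω_d²) = 103 rad/s, ζ = σ/ω_n = 0.463.
%OS = 100 e^{−πζ/√(1−ζ²)} with ζ = 0.463 gives 19.4%.

%OS ≈ 19.4%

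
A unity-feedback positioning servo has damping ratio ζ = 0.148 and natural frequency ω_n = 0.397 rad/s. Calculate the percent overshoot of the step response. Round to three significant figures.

%OS ≈ 62.5%

For an underdamped second-order system, %OS = 100·exp(−πζ/√(1−ζ²)).
πζ/√(1−ζ²) = π·0.148/√(1−0.0219) = 0.4701, so %OS = 100·e^(−0.4701) = 62.5%.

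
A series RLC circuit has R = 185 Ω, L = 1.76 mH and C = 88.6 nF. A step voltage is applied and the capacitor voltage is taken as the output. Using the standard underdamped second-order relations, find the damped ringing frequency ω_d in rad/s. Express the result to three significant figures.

For a series RLC circuit (capacitor voltage as output), ω_n = 1/√(LC) = 1/√(1.76 mH · 88.6 nF) = 80100 rad/s.
ζ = (R/2)·√(C/L) = (185/2)·√(88.6 nF/1.76 mH) = 0.656.
ω_d = 80100·√(1 − 0.656²) = 60400 rad/s.

ω_d ≈ 60400 rad/s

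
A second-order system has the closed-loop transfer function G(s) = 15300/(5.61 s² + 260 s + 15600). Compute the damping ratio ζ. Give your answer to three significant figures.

Dividing through by 5.61: denominator becomes s² + 46.35 s + 2781.
So ω_n = √2781 = 52.7 rad/s and ζ = 46.35/(2·52.7) = 0.439.

ζ ≈ 0.439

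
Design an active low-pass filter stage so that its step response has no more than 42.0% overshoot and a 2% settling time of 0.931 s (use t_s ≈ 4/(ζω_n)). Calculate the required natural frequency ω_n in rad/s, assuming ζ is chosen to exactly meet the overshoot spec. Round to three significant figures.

From %OS = 100·exp(−πζ/√(1−ζ²)), invert to get ζ = −ln(OS)/√(π² + ln²(OS)) with OS = 0.420.
−ln 0.420 = 0.8675, so ζ = 0.8675/√(π² + 0.7526) = 0.266.
Then ω_n = 4/(ζ t_s) = 4/(0.266 × 0.931) = 16.1 rad/s.

ω_n ≈ 16.1 rad/s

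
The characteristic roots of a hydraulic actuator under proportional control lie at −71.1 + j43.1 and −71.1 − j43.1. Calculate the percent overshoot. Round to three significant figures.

With σ = 71.1, ω_d = 43.1: ω_n = √(σ²+ω_d²) = 83.1 rad/s, ζ = σ/ω_n = 0.855.
%OS = 100·exp(−πζ/√(1−ζ²)) = 0.561%.

%OS ≈ 0.561%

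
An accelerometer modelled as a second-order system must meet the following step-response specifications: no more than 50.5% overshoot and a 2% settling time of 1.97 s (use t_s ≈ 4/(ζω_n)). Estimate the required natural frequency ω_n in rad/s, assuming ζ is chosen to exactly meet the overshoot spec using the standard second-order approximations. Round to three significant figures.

ζ = −ln(OS)/√(π² + (ln OS)²). With OS = 0.505, ln OS = −0.6832 and ζ = 0.6832/3.215 = 0.213.
From t_s ≈ 4/(ζω_n): ω_n = 4/(ζ·t_s) = 4/(0.213·1.97) = 9.56 rad/s.

ω_n ≈ 9.56 rad/s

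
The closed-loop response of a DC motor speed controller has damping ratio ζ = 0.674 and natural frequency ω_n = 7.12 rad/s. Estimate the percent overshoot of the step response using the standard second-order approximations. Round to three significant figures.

%OS ≈ 5.69%

For an underdamped second-order system, %OS = 100·exp(−πζ/√(1−ζ²)).
πζ/√(1−ζ²) = π·0.674/√(1−0.454) = 2.866, so %OS = 100·e^(−2.866) = 5.69%.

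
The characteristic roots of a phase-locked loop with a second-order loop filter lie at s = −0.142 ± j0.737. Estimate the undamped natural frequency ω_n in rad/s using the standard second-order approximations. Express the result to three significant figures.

The poles are at −σ ± jω_d with σ = 0.142 and ω_d = 0.737, so ω_n = √(σ²+ω_d²) = 0.751 rad/s and ζ = σ/ω_n = 0.189.

ω_n ≈ 0.751 rad/s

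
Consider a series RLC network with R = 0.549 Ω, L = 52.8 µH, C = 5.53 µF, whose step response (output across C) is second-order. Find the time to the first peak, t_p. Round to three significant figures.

For a series RLC circuit (capacitor voltage as output), ω_n = 1/√(LC) = 1/√(52.8 µH · 5.53 µF) = 58500 rad/s.
ζ = (R/2)·√(C/L) = (0.549/2)·√(5.53 µF/52.8 µH) = 0.0888.
ω_d = 58500·√(1 − 0.0888²) = 58300 rad/s. t_p = π/ω_d = 0.0000539 s.

t_p ≈ 0.0000539 s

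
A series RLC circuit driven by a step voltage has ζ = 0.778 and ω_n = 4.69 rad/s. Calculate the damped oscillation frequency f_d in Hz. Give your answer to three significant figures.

f_d ≈ 0.469 Hz

ω_d = ω_n√(1−ζ²) = 4.69·√0.395 = 2.95 rad/s.
f_d = ω_d/(2π) = 0.469 Hz.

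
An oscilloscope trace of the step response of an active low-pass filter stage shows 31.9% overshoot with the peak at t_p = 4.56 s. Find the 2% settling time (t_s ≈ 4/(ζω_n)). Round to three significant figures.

t_s ≈ 16.0 s

ζ from %OS: ζ = |ln 0.319|/√(π²+ln²0.319) = 0.342.
From t_p = π/ω_d, ω_d = π/4.56 = 0.689 rad/s, so ω_n = ω_d/√(1−ζ²) = 0.733 rad/s.
t_s ≈ 4/(ζω_n) = 4/(0.342·0.733) = 16.0 s.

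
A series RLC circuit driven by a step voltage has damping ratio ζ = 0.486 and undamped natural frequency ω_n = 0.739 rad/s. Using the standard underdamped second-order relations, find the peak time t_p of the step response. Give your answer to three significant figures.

t_p ≈ 4.86 s

The damped frequency is ω_d = ω_n√(1−ζ²) = 0.739·√(1−0.236) = 0.646 rad/s.
Peak time t_p = π/ω_d = π/0.646 = 4.86 s.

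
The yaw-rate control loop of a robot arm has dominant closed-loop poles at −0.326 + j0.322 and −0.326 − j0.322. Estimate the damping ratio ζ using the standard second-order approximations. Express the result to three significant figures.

With σ = 0.326, ω_d = 0.322: ω_n = √(σ²+ω_d²) = 0.458 rad/s, ζ = σ/ω_n = 0.711.

ζ ≈ 0.711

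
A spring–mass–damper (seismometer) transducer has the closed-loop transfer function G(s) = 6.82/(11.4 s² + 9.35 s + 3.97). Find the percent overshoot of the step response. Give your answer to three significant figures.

%OS ≈ 4.80%

Dividing through by 11.4: denominator becomes s² + 0.8202 s + 0.3482.
So ω_n = √0.3482 = 0.590 rad/s and ζ = 0.8202/(2·0.590) = 0.695.
Overshoot: exp(−π·0.695/√(1−0.695²)) = 0.0480, i.e. 4.80%.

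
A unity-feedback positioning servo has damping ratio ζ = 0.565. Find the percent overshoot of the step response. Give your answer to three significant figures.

For an underdamped second-order system, %OS = 100·exp(−πζ/√(1−ζ²)).
πζ/√(1−ζ²) = π·0.565/√(1−0.319) = 2.151, so %OS = 100·e^(−2.151) = 11.6%.

%OS ≈ 11.6%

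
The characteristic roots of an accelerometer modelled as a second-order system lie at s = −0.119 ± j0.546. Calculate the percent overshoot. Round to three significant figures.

%OS ≈ 50.4%

|pole| = ω_n = √(0.119² + 0.546²) = 0.559 rad/s; ζ = cos θ = σ/ω_n = 0.213.
Overshoot: exp(−π·0.213/√(1−0.213²)) = 0.504, i.e. 50.4%.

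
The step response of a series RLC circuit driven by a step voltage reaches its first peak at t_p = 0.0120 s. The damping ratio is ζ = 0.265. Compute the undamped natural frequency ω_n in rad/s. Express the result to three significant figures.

Peak time t_p = π/ω_d, so ω_d = π/t_p = π/0.0120 = 262 rad/s.
ω_n = ω_d/√(1−ζ²) = 262/√0.930 = 272 rad/s.

ω_n ≈ 272 rad/s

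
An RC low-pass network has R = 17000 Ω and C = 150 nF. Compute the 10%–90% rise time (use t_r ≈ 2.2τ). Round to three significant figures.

t_r ≈ 0.00561 s

τ = RC = 17000 × 150 nF = 0.00255 s.
t_r ≈ 2.2τ = 0.00561 s.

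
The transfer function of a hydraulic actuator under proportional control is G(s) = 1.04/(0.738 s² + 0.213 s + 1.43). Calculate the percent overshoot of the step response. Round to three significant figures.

Dividing through by 0.738: denominator becomes s² + 0.2886 s + 1.938.
So ω_n = √1.938 = 1.39 rad/s and ζ = 0.2886/(2·1.39) = 0.104.
%OS = 100·exp(−πζ/√(1−ζ²)) = 72.1%.

%OS ≈ 72.1%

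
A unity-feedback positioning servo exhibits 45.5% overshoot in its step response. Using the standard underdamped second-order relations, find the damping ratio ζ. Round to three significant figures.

ζ = −ln(OS)/√(π² + (ln OS)²). With OS = 0.455, ln OS = −0.7875 and ζ = 0.7875/3.239 = 0.243.

ζ ≈ 0.243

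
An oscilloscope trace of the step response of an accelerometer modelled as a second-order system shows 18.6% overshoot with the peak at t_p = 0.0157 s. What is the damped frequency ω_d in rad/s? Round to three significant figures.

ω_d ≈ 200 rad/s

t_p = π/ω_d, so ω_d = π/0.0157 = 200 rad/s.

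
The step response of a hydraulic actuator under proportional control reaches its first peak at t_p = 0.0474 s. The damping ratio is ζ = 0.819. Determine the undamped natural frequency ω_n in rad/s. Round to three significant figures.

ω_n ≈ 116 rad/s

Peak time t_p = π/ω_d, so ω_d = π/t_p = π/0.0474 = 66.3 rad/s.
ω_n = ω_d/√(1−ζ²) = 66.3/√0.329 = 116 rad/s.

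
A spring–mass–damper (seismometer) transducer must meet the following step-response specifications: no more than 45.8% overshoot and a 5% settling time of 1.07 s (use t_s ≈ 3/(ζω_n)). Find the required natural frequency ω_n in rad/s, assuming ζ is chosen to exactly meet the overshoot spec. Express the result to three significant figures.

From %OS = 100·exp(−πζ/√(1−ζ²)), invert to get ζ = −ln(OS)/√(π² + ln²(OS)) with OS = 0.458.
−ln 0.458 = 0.7809, so ζ = 0.7809/√(π² + 0.6098) = 0.241.
From t_s ≈ 3/(ζω_n): ω_n = 3/(ζ·t_s) = 3/(0.241·1.07) = 11.6 rad/s.

ω_n ≈ 11.6 rad/s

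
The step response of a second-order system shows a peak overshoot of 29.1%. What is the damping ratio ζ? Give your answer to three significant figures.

ζ ≈ 0.366

Inverting the overshoot relation: ζ = |ln 0.291|/√(π² + ln²0.291) = 0.366.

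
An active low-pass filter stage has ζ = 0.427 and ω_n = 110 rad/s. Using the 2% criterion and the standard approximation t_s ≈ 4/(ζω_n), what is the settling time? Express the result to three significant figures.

t_s ≈ 4/(ζω_n) = 4/(0.427 × 110) = 0.0852 s.

t_s ≈ 0.0852 s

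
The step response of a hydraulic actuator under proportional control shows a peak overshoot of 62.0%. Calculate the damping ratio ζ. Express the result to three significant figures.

ζ = −ln(OS)/√(π² + (ln OS)²). With OS = 0.620, ln OS = −0.4780 and ζ = 0.4780/3.178 = 0.150.

ζ ≈ 0.150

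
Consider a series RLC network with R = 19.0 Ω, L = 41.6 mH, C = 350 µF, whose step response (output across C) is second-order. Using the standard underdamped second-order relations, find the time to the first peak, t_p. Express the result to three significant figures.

t_p ≈ 0.0244 s

For a series RLC circuit (capacitor voltage as output), ω_n = 1/√(LC) = 1/√(41.6 mH · 350 µF) = 262 rad/s.
ζ = (R/2)·√(C/L) = (19.0/2)·√(350 µF/41.6 mH) = 0.871.
The damped frequency ω_d = ω_n√(1−ζ²) = 129 rad/s. t_p = π/ω_d = 0.0244 s.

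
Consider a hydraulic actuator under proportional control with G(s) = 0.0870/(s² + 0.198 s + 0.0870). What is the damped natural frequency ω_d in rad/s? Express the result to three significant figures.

ω_n = √0.0870 = 0.295 rad/s; ζ = 0.198/(2·0.295) = 0.336.
ω_d = 0.295·√(1 − 0.336²) = 0.278 rad/s.

ω_d ≈ 0.278 rad/s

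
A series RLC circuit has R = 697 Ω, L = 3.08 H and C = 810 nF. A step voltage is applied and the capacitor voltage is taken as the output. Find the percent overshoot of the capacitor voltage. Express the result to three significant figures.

For a series RLC circuit (capacitor voltage as output), ω_n = 1/√(LC) = 1/√(3.08 H · 810 nF) = 633 rad/s.
ζ = (R/2)·√(C/L) = (697/2)·√(810 nF/3.08 H) = 0.179.
Overshoot: exp(−π·0.179/√(1−0.179²)) = 0.565, i.e. 56.5%.

%OS ≈ 56.5%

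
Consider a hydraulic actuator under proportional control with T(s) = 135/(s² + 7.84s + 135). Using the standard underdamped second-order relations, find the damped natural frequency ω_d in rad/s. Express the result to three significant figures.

ω_d ≈ 10.9 rad/s

Comparing the denominator to s² + 2ζω_n s + ω_n²: ω_n = √135 = 11.6 rad/s, and 2ζω_n = 7.84 so ζ = 7.84/(2·11.6) = 0.337.
The damped frequency ω_d = ω_n√(1−ζ²) = 10.9 rad/s.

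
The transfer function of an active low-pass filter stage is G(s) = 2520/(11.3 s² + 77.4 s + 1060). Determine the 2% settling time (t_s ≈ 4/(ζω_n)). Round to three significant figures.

t_s ≈ 1.17 s

Dividing through by 11.3: denominator becomes s² + 6.850 s + 93.81.
So ω_n = √93.81 = 9.69 rad/s and ζ = 6.850/(2·9.69) = 0.354.
t_s ≈ 4/(ζω_n) = 1.17 s.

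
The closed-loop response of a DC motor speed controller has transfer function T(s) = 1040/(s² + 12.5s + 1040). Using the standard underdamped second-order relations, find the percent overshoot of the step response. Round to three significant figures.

Comparing the denominator to s² + 2ζω_n s + ω_n²: ω_n = √1040 = 32.2 rad/s, and 2ζω_n = 12.5 so ζ = 12.5/(2·32.2) = 0.194.
%OS = 100 e^{−πζ/√(1−ζ²)} with ζ = 0.194 gives 53.8%.

%OS ≈ 53.8%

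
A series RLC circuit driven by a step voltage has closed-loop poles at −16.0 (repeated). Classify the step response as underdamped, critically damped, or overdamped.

critically damped

Since there is a repeated negative-real pole, the response is critically damped.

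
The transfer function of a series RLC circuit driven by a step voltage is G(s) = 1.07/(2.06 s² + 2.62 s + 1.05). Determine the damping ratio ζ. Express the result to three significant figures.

Dividing through by 2.06: denominator becomes s² + 1.272 s + 0.5097.
So ω_n = √0.5097 = 0.714 rad/s and ζ = 1.272/(2·0.714) = 0.891.

ζ ≈ 0.891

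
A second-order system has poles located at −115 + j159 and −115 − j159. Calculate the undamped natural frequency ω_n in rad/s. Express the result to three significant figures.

ω_n ≈ 196 rad/s

The poles are at −σ ± jω_d with σ = 115 and ω_d = 159, so ω_n = √(σ²+ω_d²) = 196 rad/s and ζ = σ/ω_n = 0.586.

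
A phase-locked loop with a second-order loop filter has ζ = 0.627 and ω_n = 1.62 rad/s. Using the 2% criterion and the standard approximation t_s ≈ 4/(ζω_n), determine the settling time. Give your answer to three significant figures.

t_s ≈ 3.94 s

t_s ≈ 4/(ζω_n) = 4/(0.627 × 1.62) = 3.94 s.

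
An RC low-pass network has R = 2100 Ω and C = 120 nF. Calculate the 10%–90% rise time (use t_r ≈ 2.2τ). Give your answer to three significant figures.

t_r ≈ 0.000554 s

τ = RC = 2100 × 120 nF = 0.000252 s.
t_r ≈ 2.2τ = 0.000554 s.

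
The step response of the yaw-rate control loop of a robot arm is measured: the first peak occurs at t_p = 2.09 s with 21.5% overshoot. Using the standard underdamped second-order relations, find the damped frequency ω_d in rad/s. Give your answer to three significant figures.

ω_d ≈ 1.50 rad/s

t_p = π/ω_d, so ω_d = π/2.09 = 1.50 rad/s.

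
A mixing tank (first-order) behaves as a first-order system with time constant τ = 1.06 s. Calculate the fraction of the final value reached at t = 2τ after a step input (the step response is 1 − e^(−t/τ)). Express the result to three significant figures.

y/y_∞ ≈ 0.865

y(t)/y_∞ = 1 − e^(−t/τ) = 1 − e^(−2) = 1 − e^(−2.00) = 0.865.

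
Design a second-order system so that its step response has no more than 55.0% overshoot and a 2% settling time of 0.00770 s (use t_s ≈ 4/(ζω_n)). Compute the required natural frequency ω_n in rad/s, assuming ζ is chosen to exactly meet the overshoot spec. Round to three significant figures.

ω_n ≈ 2780 rad/s

ζ = −ln(OS)/√(π² + (ln OS)²). With OS = 0.550, ln OS = −0.5978 and ζ = 0.5978/3.198 = 0.187.
Then ω_n = 4/(ζ t_s) = 4/(0.187 × 0.00770) = 2780 rad/s.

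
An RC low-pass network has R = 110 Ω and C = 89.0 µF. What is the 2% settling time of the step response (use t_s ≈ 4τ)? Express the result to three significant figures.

t_s ≈ 0.0392 s

τ = RC = 110 × 89.0 µF = 0.00979 s.
t_s ≈ 4τ = 0.0392 s.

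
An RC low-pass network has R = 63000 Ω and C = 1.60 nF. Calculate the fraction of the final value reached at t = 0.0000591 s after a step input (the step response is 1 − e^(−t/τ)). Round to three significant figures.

τ = RC = 63000 × 1.60 nF = 0.000101 s.
y(t)/y_∞ = 1 − e^(−t/τ) = 1 − e^(−0.0000591/0.000101) = 1 − e^(−0.586) = 0.444.

y/y_∞ ≈ 0.444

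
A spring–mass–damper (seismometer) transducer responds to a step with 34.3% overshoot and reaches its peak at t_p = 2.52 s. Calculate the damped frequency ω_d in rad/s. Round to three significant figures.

ω_d ≈ 1.25 rad/s

t_p = π/ω_d, so ω_d = π/2.52 = 1.25 rad/s.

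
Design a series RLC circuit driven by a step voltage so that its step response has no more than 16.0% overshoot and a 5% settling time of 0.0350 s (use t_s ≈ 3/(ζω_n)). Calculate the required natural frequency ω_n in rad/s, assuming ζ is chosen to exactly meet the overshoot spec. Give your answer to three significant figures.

From %OS = 100·exp(−πζ/√(1−ζ²)), invert to get ζ = −ln(OS)/√(π² + ln²(OS)) with OS = 0.160.
−ln 0.160 = 1.833, so ζ = 1.833/√(π² + 3.358) = 0.504.
Then ω_n = 3/(ζ t_s) = 3/(0.504 × 0.0350) = 170 rad/s.

ω_n ≈ 170 rad/s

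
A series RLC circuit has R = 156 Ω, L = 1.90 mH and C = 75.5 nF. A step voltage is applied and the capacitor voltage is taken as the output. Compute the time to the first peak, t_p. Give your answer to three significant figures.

t_p ≈ 0.0000432 s

For a series RLC circuit (capacitor voltage as output), ω_n = 1/√(LC) = 1/√(1.90 mH · 75.5 nF) = 83500 rad/s.
ζ = (R/2)·√(C/L) = (156/2)·√(75.5 nF/1.90 mH) = 0.492.
The damped frequency ω_d = ω_n√(1−ζ²) = 72700 rad/s. t_p = π/ω_d = 0.0000432 s.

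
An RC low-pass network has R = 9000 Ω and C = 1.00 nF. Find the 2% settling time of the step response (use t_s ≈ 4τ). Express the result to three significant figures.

t_s ≈ 0.0000360 s

τ = RC = 9000 × 1.00 nF = 0.00000900 s.
t_s ≈ 4τ = 0.0000360 s.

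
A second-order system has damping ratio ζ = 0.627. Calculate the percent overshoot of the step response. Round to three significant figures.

%OS ≈ 7.98%

For an underdamped second-order system, %OS = 100·exp(−πζ/√(1−ζ²)).
πζ/√(1−ζ²) = π·0.627/√(1−0.393) = 2.529, so %OS = 100·e^(−2.529) = 7.98%.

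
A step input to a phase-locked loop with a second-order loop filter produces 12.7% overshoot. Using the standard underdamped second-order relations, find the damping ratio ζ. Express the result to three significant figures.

ζ ≈ 0.549

Inverting the overshoot relation: ζ = |ln 0.127|/√(π² + ln²0.127) = 0.549.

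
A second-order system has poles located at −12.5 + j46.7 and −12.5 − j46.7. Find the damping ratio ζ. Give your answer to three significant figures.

The poles are at −σ ± jω_d with σ = 12.5 and ω_d = 46.7, so ω_n = √(σ²+ω_d²) = 48.3 rad/s and ζ = σ/ω_n = 0.259.

ζ ≈ 0.259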